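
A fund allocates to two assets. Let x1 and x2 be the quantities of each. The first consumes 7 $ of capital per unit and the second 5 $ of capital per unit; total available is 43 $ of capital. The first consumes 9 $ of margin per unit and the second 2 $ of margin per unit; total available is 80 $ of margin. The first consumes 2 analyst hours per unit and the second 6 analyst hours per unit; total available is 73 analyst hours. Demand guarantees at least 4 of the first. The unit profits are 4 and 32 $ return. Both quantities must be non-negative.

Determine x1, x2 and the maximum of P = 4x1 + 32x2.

The optimum lies where 7x1 + 5x2 = 43 and x1 = 4.
Solving simultaneously gives x1 = 4, x2 = 3.

x1 = 4, x2 = 3, maximum P = 112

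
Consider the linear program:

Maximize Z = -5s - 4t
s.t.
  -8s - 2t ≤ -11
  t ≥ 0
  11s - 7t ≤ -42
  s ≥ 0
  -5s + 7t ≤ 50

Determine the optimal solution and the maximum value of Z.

Vertices and Z = -5s - 4t:
  (0, 6) → Z = -24
  (4/3, 170/21) → Z = -820/21
  (0, 50/7) → Z = -200/7

The binding constraints are 11s - 7t = -42 and s = 0.
Solving simultaneously gives s = 0, t = 6.

s = 0, t = 6, maximum Z = -24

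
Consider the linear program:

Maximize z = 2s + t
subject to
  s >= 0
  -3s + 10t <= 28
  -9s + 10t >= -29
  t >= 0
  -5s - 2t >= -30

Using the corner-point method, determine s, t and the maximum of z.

s = 61/14, t = 115/28, maximum z = 359/28

Vertices and z = 2s + t:
  (0, 14/5) → z = 14/5
  (0, 0) → z = 0
  (61/14, 115/28) → z = 359/28
  (29/9, 0) → z = 58/9
  (179/34, 125/68) → z = 841/68

At the optimal vertex, -3s + 10t = 28 and -5s - 2t = -30.
Solving simultaneously gives s = 61/14, t = 115/28.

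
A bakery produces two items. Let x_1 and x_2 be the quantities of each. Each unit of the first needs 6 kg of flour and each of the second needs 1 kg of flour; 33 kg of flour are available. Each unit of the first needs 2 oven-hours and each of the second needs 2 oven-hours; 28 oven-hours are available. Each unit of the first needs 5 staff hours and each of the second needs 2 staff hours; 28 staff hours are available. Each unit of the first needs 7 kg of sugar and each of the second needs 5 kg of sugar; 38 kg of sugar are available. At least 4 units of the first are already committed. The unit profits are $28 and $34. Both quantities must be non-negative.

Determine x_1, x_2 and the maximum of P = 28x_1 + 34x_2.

x_1 = 4, x_2 = 2, maximum P = 180

Vertices and P = 28x_1 + 34x_2:
  (38/7, 0) → P = 152
  (4, 0) → P = 112
  (4, 2) → P = 180

At the optimal vertex, 7x_1 + 5x_2 = 38 and x_1 = 4.
Solving simultaneously gives x_1 = 4, x_2 = 2.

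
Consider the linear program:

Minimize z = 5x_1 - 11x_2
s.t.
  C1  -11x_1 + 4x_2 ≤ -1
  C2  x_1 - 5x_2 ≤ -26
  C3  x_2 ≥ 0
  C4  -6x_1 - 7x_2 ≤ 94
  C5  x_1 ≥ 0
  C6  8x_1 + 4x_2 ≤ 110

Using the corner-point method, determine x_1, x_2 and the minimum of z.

At the optimal vertex, -11x_1 + 4x_2 = -1 and 8x_1 + 4x_2 = 110.
Solving simultaneously gives x_1 = 111/19, x_2 = 601/38.

x_1 = 111/19, x_2 = 601/38, minimum z = -5501/38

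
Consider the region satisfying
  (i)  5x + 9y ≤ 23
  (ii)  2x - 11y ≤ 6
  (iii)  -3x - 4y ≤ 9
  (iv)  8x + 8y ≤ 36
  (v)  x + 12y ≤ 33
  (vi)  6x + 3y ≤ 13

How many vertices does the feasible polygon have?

Pairwise boundary intersections that survive every other constraint:
  (-7/17, 142/51)
  (16/13, 73/39)
  (-75/41, -36/41)
  (161/72, -5/36)
  (-15/2, 27/8)

5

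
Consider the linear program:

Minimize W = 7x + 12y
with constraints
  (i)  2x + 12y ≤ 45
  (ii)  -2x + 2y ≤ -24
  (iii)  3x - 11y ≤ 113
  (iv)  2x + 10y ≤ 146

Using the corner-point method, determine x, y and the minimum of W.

x = 19/8, y = -77/8, minimum W = -791/8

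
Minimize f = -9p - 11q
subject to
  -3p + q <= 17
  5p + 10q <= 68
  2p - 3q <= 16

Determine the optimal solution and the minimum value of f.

p = 52/5, q = 8/5, minimum f = -556/5

Extreme points and f = -9p - 11q:
  (-102/35, 289/35) → f = -323/5
  (-67/7, -82/7) → f = 215
  (52/5, 8/5) → f = -556/5

At the optimal vertex, 5p + 10q = 68 and 2p - 3q = 16.
Solving simultaneously gives p = 52/5, q = 8/5.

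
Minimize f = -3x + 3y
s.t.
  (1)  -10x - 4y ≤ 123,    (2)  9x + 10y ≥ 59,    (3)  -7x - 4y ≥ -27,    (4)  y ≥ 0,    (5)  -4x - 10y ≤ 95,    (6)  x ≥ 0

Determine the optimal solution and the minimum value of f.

x = 1, y = 5, minimum f = 12

Corner points and f = -3x + 3y:
  (1, 5) → f = 12
  (0, 59/10) → f = 177/10
  (0, 27/4) → f = 81/4

The optimum lies where 9x + 10y = 59 and -7x - 4y = -27.
Solving simultaneously gives x = 1, y = 5.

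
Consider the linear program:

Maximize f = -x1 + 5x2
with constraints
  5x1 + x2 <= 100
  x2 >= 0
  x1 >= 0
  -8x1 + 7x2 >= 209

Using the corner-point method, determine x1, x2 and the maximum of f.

Feasible corners and f = -x1 + 5x2:
  (0, 100) → f = 500
  (491/43, 1845/43) → f = 8734/43
  (0, 209/7) → f = 1045/7

x1 = 0, x2 = 100, maximum f = 500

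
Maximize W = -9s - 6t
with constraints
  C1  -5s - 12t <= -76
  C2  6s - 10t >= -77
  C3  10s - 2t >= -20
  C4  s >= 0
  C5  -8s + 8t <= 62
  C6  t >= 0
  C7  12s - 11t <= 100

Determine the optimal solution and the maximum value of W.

s = 0, t = 19/3, maximum W = -38

Vertices and W = -9s - 6t:
  (0, 19/3) → W = -38
  (2036/199, 412/199) → W = -20796/199
  (0, 77/10) → W = -231/5
  (1847/54, 254/9) → W = -2863/6

At the optimal vertex, -5s - 12t = -76 and s = 0.
Solving simultaneously gives s = 0, t = 19/3.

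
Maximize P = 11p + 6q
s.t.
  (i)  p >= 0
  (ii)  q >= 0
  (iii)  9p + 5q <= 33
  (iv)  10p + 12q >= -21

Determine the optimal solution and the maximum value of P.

p = 11/3, q = 0, maximum P = 121/3

Corner points and P = 11p + 6q:
  (0, 0) → P = 0
  (0, 33/5) → P = 198/5
  (11/3, 0) → P = 121/3

The binding constraints are q = 0 and 9p + 5q = 33.
Solving simultaneously gives p = 11/3, q = 0.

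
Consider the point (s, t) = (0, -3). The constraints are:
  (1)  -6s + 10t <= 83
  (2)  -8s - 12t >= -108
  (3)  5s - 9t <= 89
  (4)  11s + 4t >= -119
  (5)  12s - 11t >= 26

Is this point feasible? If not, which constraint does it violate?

feasible

(1): -30 ≤ 83 ✓
(2): 36 ≥ -108 ✓
(3): 27 ≤ 89 ✓
(4): -12 ≥ -119 ✓
(5): 33 ≥ 26 ✓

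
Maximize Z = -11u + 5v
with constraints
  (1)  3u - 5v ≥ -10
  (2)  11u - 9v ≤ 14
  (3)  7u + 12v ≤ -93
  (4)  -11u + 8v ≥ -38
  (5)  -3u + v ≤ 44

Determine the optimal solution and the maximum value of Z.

u = -35/2, v = -17/2, maximum Z = 150

Feasible corners and Z = -11u + 5v:
  (-585/71, -209/71) → Z = 5390/71
  (-35/2, -17/2) → Z = 150
  (-223/65, -1121/195) → Z = 1754/195
  (-205/8, -263/8) → Z = 235/2

At the optimal vertex, 3u - 5v = -10 and -3u + v = 44.
Solving simultaneously gives u = -35/2, v = -17/2.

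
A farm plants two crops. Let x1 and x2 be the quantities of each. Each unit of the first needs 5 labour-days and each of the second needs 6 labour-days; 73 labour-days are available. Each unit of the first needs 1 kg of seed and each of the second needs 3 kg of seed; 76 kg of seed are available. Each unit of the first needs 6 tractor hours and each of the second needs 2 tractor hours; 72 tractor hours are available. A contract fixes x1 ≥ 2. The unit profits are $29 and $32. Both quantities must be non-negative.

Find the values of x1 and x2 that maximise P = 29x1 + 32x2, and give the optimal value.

Vertices and P = 29x1 + 32x2:
  (12, 0) → P = 348
  (2, 0) → P = 58
  (11, 3) → P = 415
  (2, 21/2) → P = 394

The optimum lies where 5x1 + 6x2 = 73 and 6x1 + 2x2 = 72.
Solving simultaneously gives x1 = 11, x2 = 3.

x1 = 11, x2 = 3, maximum P = 415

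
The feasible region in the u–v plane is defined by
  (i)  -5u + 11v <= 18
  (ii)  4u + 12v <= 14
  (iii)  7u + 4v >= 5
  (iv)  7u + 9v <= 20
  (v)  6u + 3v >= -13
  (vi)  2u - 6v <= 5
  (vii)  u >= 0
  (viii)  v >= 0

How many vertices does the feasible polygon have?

The feasible vertices (each the meet of two boundaries and inside every other half-plane) are:
  (1/17, 39/34)
  (19/8, 3/8)
  (5/7, 0)
  (11/4, 1/12)
  (5/2, 0)

5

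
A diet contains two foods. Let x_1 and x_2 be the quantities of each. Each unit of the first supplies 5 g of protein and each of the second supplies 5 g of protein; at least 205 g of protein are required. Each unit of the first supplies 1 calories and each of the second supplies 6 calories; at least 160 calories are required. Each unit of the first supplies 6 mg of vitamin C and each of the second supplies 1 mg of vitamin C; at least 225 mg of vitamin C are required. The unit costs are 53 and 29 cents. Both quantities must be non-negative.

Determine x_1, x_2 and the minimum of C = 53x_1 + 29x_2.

x_1 = 34, x_2 = 21, minimum C = 2411

Feasible corners and C = 53x_1 + 29x_2:
  (0, 225) → C = 6525
  (160, 0) → C = 8480
  (34, 21) → C = 2411
The feasible region is unbounded (it extends along (0, 1), (1, 0)), but C strictly increases along every unbounded feasible direction, so there is no improving ray and the minimum is attained at a vertex.

At the optimal vertex, x_1 + 6x_2 = 160 and 6x_1 + x_2 = 225.
Solving simultaneously gives x_1 = 34, x_2 = 21.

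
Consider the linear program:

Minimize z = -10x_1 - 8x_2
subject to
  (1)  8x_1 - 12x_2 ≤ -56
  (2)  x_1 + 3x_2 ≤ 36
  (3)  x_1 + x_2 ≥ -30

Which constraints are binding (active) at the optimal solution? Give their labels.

Extreme points and z = -10x_1 - 8x_2:
  (22/3, 86/9) → z = -1348/9
  (-104/5, -46/5) → z = 1408/5
  (-63, 33) → z = 366

The minimum is at (22/3, 86/9). Substituting into each constraint, equality holds for (1) and (2); the remaining constraints have slack.

(1) and (2)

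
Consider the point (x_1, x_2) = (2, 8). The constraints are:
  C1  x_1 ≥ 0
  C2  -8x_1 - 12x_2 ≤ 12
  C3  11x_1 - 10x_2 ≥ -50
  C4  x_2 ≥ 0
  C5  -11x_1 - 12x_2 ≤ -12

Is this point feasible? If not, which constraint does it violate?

Constraint C3: 11x_1 - 10x_2 = -58, which is not ≥ -50. All other constraints are satisfied.

not feasible — violates C3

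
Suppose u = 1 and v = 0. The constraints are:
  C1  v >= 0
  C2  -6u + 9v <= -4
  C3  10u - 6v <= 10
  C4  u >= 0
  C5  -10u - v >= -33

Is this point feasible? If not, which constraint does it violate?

C1: 0 ≥ 0 ✓
C2: -6 ≤ -4 ✓
C3: 10 ≤ 10 ✓
C4: 1 ≥ 0 ✓
C5: -10 ≥ -33 ✓

feasible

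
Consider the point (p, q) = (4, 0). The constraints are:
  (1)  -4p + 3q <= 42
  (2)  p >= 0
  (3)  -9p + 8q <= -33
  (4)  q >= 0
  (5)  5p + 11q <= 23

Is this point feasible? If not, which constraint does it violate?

(1): -16 ≤ 42 ✓
(2): 4 ≥ 0 ✓
(3): -36 ≤ -33 ✓
(4): 0 ≥ 0 ✓
(5): 20 ≤ 23 ✓

feasible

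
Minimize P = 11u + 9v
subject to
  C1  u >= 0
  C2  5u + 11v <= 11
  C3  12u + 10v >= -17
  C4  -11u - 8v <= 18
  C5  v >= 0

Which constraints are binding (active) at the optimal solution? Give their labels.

Feasible corners and P = 11u + 9v:
  (0, 1) → P = 9
  (0, 0) → P = 0
  (11/5, 0) → P = 121/5

The minimum is at (0, 0). Substituting into each constraint, equality holds for C1 and C5; the remaining constraints have slack.

C1 and C5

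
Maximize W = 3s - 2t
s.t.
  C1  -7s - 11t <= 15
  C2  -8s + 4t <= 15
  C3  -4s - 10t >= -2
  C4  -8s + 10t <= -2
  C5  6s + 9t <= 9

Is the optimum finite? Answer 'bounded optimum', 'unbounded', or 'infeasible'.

Vertices and W = 3s - 2t:
  (-64/79, -67/79) → W = -58/79
  (78, -51) → W = 336
  (1/3, 1/15) → W = 13/15
  (3, -1) → W = 11
The feasible region has finitely many vertices and no improving ray; the maximum is 336 at (78, -51).

bounded optimum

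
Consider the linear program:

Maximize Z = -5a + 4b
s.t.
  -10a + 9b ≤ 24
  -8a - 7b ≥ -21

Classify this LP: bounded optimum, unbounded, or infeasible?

From the feasible point (21/142, 201/71), moving in the direction (-9, -10) keeps every constraint satisfied while Z increases without bound.

unbounded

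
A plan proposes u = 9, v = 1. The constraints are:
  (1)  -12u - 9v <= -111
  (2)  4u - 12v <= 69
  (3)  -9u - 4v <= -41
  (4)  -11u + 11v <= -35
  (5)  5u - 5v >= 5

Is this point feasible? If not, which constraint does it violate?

feasible

(1): -117 ≤ -111 ✓
(2): 24 ≤ 69 ✓
(3): -85 ≤ -41 ✓
(4): -88 ≤ -35 ✓
(5): 40 ≥ 5 ✓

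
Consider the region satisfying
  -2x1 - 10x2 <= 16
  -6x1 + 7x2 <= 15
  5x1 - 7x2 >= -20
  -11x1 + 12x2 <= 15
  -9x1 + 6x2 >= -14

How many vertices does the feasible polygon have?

3

The feasible vertices (each the meet of two boundaries and inside every other half-plane) are:
  (-171/67, -73/67)
  (22/51, -86/51)
  (43/7, 289/42)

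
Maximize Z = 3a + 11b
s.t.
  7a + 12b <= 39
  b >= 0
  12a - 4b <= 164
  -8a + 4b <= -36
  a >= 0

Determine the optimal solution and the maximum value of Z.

a = 147/31, b = 15/31, maximum Z = 606/31

Corner points and Z = 3a + 11b:
  (39/7, 0) → Z = 117/7
  (147/31, 15/31) → Z = 606/31
  (9/2, 0) → Z = 27/2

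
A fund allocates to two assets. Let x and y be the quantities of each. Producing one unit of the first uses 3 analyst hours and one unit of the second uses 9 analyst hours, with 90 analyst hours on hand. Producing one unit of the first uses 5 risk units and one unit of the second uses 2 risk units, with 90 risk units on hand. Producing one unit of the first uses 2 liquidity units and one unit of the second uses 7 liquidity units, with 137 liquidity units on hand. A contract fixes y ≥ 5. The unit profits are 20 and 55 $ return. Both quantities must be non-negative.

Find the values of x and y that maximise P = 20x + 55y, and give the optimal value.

Corner points and P = 20x + 55y:
  (0, 10) → P = 550
  (0, 5) → P = 275
  (15, 5) → P = 575

x = 15, y = 5, maximum P = 575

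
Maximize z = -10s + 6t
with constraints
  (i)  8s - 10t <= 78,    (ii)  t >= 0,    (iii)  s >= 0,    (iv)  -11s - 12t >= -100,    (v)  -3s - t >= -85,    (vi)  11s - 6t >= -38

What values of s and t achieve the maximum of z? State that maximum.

s = 8/11, t = 23/3, maximum z = 426/11

Vertices and z = -10s + 6t:
  (0, 0) → z = 0
  (100/11, 0) → z = -1000/11
  (0, 19/3) → z = 38
  (8/11, 23/3) → z = 426/11

The binding constraints are -11s - 12t = -100 and 11s - 6t = -38.
Solving simultaneously gives s = 8/11, t = 23/3.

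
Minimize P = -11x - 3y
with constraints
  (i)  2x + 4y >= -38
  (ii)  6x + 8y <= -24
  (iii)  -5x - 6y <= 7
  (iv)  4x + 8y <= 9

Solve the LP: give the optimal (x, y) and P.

Extreme points and P = -11x - 3y:
  (26, -45/2) → P = -437/2
  (25, -22) → P = -209
  (22, -39/2) → P = -367/2

x = 26, y = -45/2, minimum P = -437/2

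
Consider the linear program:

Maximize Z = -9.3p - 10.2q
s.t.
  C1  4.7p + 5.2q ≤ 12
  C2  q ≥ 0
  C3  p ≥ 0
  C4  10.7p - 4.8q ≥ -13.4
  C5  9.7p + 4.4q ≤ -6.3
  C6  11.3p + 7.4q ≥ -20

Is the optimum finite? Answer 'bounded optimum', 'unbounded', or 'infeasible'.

infeasible

The boundaries 4.7p + 5.2q = 12 and q = 0 meet at (120/47, 0), but that point violates 9.7p + 4.4q ≤ -6.3. Every candidate vertex is excluded by some other constraint, so the feasible region is empty.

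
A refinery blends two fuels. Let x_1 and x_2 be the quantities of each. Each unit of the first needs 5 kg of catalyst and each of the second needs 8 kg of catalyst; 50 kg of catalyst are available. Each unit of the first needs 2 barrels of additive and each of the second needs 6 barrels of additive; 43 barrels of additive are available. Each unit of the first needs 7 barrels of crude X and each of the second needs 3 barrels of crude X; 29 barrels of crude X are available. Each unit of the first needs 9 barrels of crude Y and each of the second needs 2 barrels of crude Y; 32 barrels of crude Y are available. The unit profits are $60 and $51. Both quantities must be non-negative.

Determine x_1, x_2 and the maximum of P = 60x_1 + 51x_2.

x_1 = 2, x_2 = 5, maximum P = 375

Vertices and P = 60x_1 + 51x_2:
  (0, 0) → P = 0
  (0, 25/4) → P = 1275/4
  (32/9, 0) → P = 640/3
  (2, 5) → P = 375
  (38/13, 37/13) → P = 4167/13

At the optimal vertex, 5x_1 + 8x_2 = 50 and 7x_1 + 3x_2 = 29.
Solving simultaneously gives x_1 = 2, x_2 = 5.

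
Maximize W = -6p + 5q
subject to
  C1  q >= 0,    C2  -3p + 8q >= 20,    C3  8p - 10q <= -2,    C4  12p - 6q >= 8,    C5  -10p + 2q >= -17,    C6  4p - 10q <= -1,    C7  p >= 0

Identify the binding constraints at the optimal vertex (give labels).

Vertices and W = -6p + 5q:
  (92/39, 44/13) → W = 36/13
  (88/37, 251/74) → W = 199/74
  (43/18, 31/9) → W = 26/9

The maximum is at (43/18, 31/9). Substituting into each constraint, equality holds for C4 and C5; the remaining constraints have slack.

C4 and C5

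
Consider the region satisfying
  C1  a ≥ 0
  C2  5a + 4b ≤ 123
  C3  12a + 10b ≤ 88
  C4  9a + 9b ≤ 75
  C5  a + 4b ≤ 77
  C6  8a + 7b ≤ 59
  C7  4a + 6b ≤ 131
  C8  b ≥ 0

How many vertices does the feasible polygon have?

The feasible vertices (each the meet of two boundaries and inside every other half-plane) are:
  (0, 25/3)
  (0, 0)
  (13/2, 1)
  (22/3, 0)
  (2/3, 23/3)

5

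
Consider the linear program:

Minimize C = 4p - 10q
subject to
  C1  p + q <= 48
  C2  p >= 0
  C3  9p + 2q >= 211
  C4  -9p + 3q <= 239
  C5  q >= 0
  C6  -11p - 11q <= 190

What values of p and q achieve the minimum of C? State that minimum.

Vertices and C = 4p - 10q:
  (115/7, 221/7) → C = -250
  (48, 0) → C = 192
  (211/9, 0) → C = 844/9

The binding constraints are p + q = 48 and 9p + 2q = 211.
Solving simultaneously gives p = 115/7, q = 221/7.

p = 115/7, q = 221/7, minimum C = -250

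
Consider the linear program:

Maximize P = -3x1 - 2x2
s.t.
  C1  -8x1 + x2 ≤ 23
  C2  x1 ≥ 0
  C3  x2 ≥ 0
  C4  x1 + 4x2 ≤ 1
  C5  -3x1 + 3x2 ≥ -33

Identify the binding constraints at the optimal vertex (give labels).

C2 and C3

Feasible corners and P = -3x1 - 2x2:
  (0, 0) → P = 0
  (0, 1/4) → P = -1/2
  (1, 0) → P = -3

The maximum is at (0, 0). Substituting into each constraint, equality holds for C2 and C3; the remaining constraints have slack.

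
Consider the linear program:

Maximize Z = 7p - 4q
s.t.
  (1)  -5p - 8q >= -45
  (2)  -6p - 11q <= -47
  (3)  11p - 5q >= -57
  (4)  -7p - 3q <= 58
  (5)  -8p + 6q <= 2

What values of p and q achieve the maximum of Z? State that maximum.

p = 17, q = -5, maximum Z = 139

The binding constraints are -5p - 8q = -45 and -6p - 11q = -47.
Solving simultaneously gives p = 17, q = -5.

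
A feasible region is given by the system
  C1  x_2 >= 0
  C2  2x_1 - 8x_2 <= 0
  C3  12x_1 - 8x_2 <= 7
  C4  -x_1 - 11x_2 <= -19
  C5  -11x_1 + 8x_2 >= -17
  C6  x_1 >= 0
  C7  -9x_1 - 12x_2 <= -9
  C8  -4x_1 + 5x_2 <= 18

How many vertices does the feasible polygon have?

Pairwise boundary intersections that survive every other constraint:
  (229/140, 221/140)
  (179/28, 61/7)
  (0, 19/11)
  (0, 18/5)

4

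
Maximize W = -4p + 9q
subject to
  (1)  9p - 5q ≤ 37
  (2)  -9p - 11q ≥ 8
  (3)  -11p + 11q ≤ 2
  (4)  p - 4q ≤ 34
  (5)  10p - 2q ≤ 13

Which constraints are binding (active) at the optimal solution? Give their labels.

(2) and (3)

Extreme points and W = -4p + 9q:
  (-22/31, -269/31) → W = -2333/31
  (-9/32, -253/32) → W = -2241/32
  (-1/2, -7/22) → W = -19/22
  (127/128, -197/128) → W = -2281/128
  (-382/33, -376/33) → W = -1856/33

The maximum is at (-1/2, -7/22). Substituting into each constraint, equality holds for (2) and (3); the remaining constraints have slack.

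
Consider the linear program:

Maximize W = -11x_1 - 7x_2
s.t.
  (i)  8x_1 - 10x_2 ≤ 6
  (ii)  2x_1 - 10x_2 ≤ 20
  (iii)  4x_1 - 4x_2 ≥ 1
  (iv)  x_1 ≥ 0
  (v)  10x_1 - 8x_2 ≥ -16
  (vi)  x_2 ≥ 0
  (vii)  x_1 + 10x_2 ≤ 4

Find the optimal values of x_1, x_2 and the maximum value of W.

x_1 = 1/4, x_2 = 0, maximum W = -11/4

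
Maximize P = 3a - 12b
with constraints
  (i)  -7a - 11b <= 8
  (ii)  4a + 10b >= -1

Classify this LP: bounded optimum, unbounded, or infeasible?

unbounded

From the feasible point (-69/26, 25/26), moving in the direction (10, -4) keeps every constraint satisfied while P increases without bound.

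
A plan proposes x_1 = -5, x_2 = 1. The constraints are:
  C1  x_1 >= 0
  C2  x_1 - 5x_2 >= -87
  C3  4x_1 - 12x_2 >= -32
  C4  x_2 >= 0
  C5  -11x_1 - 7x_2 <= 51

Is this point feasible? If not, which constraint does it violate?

Constraint C1: x_1 = -5, which is not ≥ 0. All other constraints are satisfied.

not feasible — violates C1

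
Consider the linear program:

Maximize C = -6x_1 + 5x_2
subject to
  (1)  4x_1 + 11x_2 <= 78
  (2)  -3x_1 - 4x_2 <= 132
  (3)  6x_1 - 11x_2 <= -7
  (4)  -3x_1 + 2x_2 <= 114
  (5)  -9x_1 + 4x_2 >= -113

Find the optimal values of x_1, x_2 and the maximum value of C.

Feasible corners and C = -6x_1 + 5x_2:
  (71/10, 248/55) → C = -1103/55
  (-1098/41, 690/41) → C = 10038/41
  (-1480/57, -257/19) → C = 1675/19
  (-40, -3) → C = 225

x_1 = -1098/41, x_2 = 690/41, maximum C = 10038/41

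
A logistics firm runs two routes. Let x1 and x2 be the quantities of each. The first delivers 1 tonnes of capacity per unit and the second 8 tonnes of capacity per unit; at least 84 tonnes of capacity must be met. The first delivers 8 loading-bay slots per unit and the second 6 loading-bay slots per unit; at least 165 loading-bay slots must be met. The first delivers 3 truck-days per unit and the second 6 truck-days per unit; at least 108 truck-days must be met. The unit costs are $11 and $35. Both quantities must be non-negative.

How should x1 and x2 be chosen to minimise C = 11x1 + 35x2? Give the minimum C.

The feasible region is unbounded (it extends along (0, 1), (1, 0)), but C strictly increases along every unbounded feasible direction, so there is no improving ray and the minimum is attained at a vertex.

The binding constraints are x1 + 8x2 = 84 and 3x1 + 6x2 = 108.
Solving simultaneously gives x1 = 20, x2 = 8.

x1 = 20, x2 = 8, minimum C = 500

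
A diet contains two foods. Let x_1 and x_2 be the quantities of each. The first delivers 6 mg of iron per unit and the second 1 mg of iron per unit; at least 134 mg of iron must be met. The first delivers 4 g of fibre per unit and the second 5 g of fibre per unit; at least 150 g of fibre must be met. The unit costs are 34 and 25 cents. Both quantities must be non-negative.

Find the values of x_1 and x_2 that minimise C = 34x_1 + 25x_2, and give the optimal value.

x_1 = 20, x_2 = 14, minimum C = 1030

Vertices and C = 34x_1 + 25x_2:
  (0, 134) → C = 3350
  (75/2, 0) → C = 1275
  (20, 14) → C = 1030
The feasible region is unbounded (it extends along (0, 1), (1, 0)), but C strictly increases along every unbounded feasible direction, so there is no improving ray and the minimum is attained at a vertex.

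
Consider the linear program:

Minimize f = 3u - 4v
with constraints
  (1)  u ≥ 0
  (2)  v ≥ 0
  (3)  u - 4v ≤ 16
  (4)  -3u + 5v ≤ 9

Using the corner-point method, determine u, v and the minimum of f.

u = 0, v = 9/5, minimum f = -36/5

The feasible region is unbounded (it extends along (4, 1), (5, 3)), but f strictly increases along every unbounded feasible direction, so there is no improving ray and the minimum is attained at a vertex.

The binding constraints are u = 0 and -3u + 5v = 9.
Solving simultaneously gives u = 0, v = 9/5.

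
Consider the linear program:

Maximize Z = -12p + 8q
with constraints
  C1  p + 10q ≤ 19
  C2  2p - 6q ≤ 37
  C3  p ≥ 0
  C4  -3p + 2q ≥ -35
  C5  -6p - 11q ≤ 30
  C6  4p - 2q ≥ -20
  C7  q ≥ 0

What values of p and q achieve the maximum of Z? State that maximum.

p = 0, q = 19/10, maximum Z = 76/5

Vertices and Z = -12p + 8q:
  (0, 19/10) → Z = 76/5
  (97/8, 11/16) → Z = -140
  (0, 0) → Z = 0
  (35/3, 0) → Z = -140

The binding constraints are p + 10q = 19 and p = 0.
Solving simultaneously gives p = 0, q = 19/10.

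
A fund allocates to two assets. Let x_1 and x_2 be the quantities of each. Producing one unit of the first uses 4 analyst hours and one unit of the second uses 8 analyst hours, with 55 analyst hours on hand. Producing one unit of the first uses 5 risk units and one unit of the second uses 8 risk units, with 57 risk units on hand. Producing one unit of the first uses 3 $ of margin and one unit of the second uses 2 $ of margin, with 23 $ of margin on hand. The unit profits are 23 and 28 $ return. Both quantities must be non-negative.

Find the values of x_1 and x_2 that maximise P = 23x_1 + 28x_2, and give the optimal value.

x_1 = 5, x_2 = 4, maximum P = 227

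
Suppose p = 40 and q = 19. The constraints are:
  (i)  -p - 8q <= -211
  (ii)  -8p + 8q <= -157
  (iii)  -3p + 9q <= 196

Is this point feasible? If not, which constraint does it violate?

Constraint (i): -p - 8q = -192, which is not ≤ -211. All other constraints are satisfied.

not feasible — violates (i)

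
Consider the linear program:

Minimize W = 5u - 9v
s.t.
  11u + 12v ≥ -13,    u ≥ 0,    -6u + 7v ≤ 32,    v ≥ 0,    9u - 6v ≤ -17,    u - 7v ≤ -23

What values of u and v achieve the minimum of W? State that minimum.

u = 73/27, v = 62/9, minimum W = -1309/27

Feasible corners and W = 5u - 9v:
  (0, 32/7) → W = -288/7
  (0, 23/7) → W = -207/7
  (73/27, 62/9) → W = -1309/27
  (1/3, 10/3) → W = -85/3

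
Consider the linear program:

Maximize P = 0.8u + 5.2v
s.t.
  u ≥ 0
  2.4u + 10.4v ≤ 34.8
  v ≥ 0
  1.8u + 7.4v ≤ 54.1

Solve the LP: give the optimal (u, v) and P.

Vertices and P = 0.8u + 5.2v:
  (0, 87/26) → P = 87/5
  (0, 0) → P = 0
  (29/2, 0) → P = 58/5

u = 0, v = 87/26, maximum P = 87/5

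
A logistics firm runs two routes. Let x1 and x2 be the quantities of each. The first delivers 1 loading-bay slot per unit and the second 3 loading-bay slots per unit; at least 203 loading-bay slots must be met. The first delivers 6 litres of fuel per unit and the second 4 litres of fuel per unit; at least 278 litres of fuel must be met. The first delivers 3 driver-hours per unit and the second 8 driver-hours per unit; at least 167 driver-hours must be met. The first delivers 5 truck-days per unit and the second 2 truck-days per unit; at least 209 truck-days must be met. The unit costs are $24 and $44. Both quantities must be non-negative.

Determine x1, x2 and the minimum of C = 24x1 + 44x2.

Corner points and C = 24x1 + 44x2:
  (0, 209/2) → C = 4598
  (203, 0) → C = 4872
  (17, 62) → C = 3136
The feasible region is unbounded (it extends along (0, 1), (1, 0)), but C strictly increases along every unbounded feasible direction, so there is no improving ray and the minimum is attained at a vertex.

x1 = 17, x2 = 62, minimum C = 3136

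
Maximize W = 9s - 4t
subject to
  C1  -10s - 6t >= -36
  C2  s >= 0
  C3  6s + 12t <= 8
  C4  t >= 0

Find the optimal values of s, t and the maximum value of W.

s = 4/3, t = 0, maximum W = 12

Extreme points and W = 9s - 4t:
  (0, 2/3) → W = -8/3
  (0, 0) → W = 0
  (4/3, 0) → W = 12

The binding constraints are 6s + 12t = 8 and t = 0.
Solving simultaneously gives s = 4/3, t = 0.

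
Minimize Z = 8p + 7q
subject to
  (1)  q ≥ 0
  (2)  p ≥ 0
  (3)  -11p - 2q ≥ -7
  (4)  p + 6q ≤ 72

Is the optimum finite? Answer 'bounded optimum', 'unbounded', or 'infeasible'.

Vertices and Z = 8p + 7q:
  (0, 0) → Z = 0
  (7/11, 0) → Z = 56/11
  (0, 7/2) → Z = 49/2
The feasible region has finitely many vertices and no improving ray; the minimum is 0 at (0, 0).

bounded optimum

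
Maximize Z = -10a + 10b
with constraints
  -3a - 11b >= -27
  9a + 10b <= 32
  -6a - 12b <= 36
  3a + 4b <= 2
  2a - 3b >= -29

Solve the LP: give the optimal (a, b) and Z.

Corner points and Z = -10a + 10b:
  (-86/21, 25/7) → Z = 230/3
  (-238/31, 141/31) → Z = 3790/31
  (14, -10) → Z = -240
  (-76/7, 17/7) → Z = 930/7

a = -76/7, b = 17/7, maximum Z = 930/7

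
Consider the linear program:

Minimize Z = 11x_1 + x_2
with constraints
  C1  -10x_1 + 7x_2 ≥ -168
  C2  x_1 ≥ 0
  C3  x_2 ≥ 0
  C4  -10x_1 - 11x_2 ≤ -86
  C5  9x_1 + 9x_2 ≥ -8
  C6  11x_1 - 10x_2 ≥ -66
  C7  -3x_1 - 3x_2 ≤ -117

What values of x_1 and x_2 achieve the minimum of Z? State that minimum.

Feasible corners and Z = 11x_1 + x_2:
  (2142/23, 2508/23) → Z = 26070/23
  (441/17, 222/17) → Z = 5073/17
  (108/7, 165/7) → Z = 1353/7

The optimum lies where 11x_1 - 10x_2 = -66 and -3x_1 - 3x_2 = -117.
Solving simultaneously gives x_1 = 108/7, x_2 = 165/7.

x_1 = 108/7, x_2 = 165/7, minimum Z = 1353/7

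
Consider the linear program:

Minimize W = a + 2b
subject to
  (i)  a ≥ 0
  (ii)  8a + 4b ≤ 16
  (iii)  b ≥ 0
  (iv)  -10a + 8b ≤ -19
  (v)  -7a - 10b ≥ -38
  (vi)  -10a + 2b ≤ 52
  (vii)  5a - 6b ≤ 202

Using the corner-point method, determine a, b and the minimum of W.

Extreme points and W = a + 2b:
  (2, 0) → W = 2
  (51/26, 1/13) → W = 55/26
  (19/10, 0) → W = 19/10

The optimum lies where b = 0 and -10a + 8b = -19.
Solving simultaneously gives a = 19/10, b = 0.

a = 19/10, b = 0, minimum W = 19/10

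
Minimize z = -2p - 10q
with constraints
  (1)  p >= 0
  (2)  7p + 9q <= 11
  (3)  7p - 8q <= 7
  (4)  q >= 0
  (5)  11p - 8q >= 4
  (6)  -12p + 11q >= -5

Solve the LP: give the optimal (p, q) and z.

Corner points and z = -2p - 10q:
  (4/5, 3/5) → z = -38/5
  (166/185, 97/185) → z = -1302/185
  (4/11, 0) → z = -8/11
  (5/12, 0) → z = -5/6

p = 4/5, q = 3/5, minimum z = -38/5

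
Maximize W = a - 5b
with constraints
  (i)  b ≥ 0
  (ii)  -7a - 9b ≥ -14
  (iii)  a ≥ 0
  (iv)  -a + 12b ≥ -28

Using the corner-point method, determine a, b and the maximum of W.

Corner points and W = a - 5b:
  (2, 0) → W = 2
  (0, 0) → W = 0
  (0, 14/9) → W = -70/9

At the optimal vertex, b = 0 and -7a - 9b = -14.
Solving simultaneously gives a = 2, b = 0.

a = 2, b = 0, maximum W = 2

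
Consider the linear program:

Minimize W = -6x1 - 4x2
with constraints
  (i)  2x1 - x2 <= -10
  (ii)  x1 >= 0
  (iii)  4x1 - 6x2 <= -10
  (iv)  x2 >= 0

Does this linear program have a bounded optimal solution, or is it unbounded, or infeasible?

From the feasible point (0, 10), moving in the direction (0, 1) keeps every constraint satisfied while W decreases without bound.

unbounded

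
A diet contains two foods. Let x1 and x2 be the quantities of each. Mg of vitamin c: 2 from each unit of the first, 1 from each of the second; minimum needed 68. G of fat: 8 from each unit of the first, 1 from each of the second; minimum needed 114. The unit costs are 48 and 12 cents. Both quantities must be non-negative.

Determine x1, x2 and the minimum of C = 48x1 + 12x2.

x1 = 23/3, x2 = 158/3, minimum C = 1000

The feasible region is unbounded (it extends along (0, 1), (1, 0)), but C strictly increases along every unbounded feasible direction, so there is no improving ray and the minimum is attained at a vertex.

The optimum lies where 2x1 + x2 = 68 and 8x1 + x2 = 114.
Solving simultaneously gives x1 = 23/3, x2 = 158/3.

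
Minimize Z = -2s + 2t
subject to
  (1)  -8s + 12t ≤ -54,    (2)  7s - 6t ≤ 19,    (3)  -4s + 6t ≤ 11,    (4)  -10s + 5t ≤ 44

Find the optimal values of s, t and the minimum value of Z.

s = -359/25, t = -498/25, minimum Z = -278/25

Corner points and Z = -2s + 2t:
  (-8/3, -113/18) → Z = -65/9
  (-399/40, -223/20) → Z = -47/20
  (-359/25, -498/25) → Z = -278/25

The optimum lies where 7s - 6t = 19 and -10s + 5t = 44.
Solving simultaneously gives s = -359/25, t = -498/25.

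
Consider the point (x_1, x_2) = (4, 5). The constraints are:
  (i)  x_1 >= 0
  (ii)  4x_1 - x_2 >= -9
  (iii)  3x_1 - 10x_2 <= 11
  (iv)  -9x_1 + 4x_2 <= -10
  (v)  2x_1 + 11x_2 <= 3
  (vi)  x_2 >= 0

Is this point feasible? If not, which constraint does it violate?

Constraint (v): 2x_1 + 11x_2 = 63, which is not ≤ 3. All other constraints are satisfied.

not feasible — violates (v)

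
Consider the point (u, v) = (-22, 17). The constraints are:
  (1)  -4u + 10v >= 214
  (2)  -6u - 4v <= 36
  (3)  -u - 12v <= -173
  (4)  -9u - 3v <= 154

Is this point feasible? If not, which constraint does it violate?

Constraint (2): -6u - 4v = 64, which is not ≤ 36. All other constraints are satisfied.

not feasible — violates (2)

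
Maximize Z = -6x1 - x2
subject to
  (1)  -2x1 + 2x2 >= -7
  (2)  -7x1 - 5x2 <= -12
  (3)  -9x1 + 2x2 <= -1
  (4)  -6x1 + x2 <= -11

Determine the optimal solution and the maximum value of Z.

Extreme points and Z = -6x1 - x2:
  (59/24, -25/24) → Z = -329/24
  (67/37, -5/37) → Z = -397/37
  (7, 31) → Z = -73
The feasible region is unbounded (it extends along (2, 9), (1, 1)), but Z strictly decreases along every unbounded feasible direction, so there is no improving ray and the maximum is attained at a vertex.

At the optimal vertex, -7x1 - 5x2 = -12 and -6x1 + x2 = -11.
Solving simultaneously gives x1 = 67/37, x2 = -5/37.

x1 = 67/37, x2 = -5/37, maximum Z = -397/37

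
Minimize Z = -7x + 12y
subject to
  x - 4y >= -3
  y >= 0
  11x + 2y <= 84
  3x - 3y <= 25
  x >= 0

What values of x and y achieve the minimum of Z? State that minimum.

Feasible corners and Z = -7x + 12y:
  (165/23, 117/46) → Z = -453/23
  (0, 3/4) → Z = 9
  (84/11, 0) → Z = -588/11
  (0, 0) → Z = 0

The optimum lies where y = 0 and 11x + 2y = 84.
Solving simultaneously gives x = 84/11, y = 0.

x = 84/11, y = 0, minimum Z = -588/11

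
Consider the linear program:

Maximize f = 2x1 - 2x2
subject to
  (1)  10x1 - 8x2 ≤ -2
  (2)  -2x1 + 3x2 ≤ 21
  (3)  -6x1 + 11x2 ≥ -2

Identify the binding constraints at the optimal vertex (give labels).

Vertices and f = 2x1 - 2x2:
  (81/7, 103/7) → f = -44/7
  (-19/31, -16/31) → f = -6/31
  (-237/4, -65/2) → f = -107/2

The maximum is at (-19/31, -16/31). Substituting into each constraint, equality holds for (1) and (3); the remaining constraints have slack.

(1) and (3)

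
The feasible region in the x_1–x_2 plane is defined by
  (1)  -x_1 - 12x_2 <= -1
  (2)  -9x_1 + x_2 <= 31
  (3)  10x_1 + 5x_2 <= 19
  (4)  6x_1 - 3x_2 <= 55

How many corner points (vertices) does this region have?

Of the 6 pairwise boundary intersections, those satisfying every inequality are:
  (-371/109, 40/109)
  (223/115, -9/115)
  (-136/55, 481/55)

3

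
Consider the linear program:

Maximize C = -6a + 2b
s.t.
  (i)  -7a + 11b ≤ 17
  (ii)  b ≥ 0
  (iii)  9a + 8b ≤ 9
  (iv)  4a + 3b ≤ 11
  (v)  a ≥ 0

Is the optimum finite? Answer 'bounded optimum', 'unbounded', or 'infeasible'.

Extreme points and C = -6a + 2b:
  (1, 0) → C = -6
  (0, 0) → C = 0
  (0, 9/8) → C = 9/4
The feasible region has finitely many vertices and no improving ray; the maximum is 9/4 at (0, 9/8).

bounded optimum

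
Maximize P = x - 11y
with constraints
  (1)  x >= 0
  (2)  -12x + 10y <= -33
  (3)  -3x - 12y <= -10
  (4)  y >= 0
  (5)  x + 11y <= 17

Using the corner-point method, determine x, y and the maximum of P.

x = 17, y = 0, maximum P = 17

Corner points and P = x - 11y:
  (248/87, 7/58) → P = 265/174
  (533/142, 171/142) → P = -674/71
  (10/3, 0) → P = 10/3
  (17, 0) → P = 17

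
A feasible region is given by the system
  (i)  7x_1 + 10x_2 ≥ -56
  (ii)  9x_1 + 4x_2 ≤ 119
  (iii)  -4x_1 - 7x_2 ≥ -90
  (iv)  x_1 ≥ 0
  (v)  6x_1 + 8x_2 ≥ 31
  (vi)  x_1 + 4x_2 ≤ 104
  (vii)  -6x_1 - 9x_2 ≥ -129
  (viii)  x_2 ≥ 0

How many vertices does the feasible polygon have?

5

The feasible vertices (each the meet of two boundaries and inside every other half-plane) are:
  (473/47, 334/47)
  (119/9, 0)
  (0, 90/7)
  (0, 31/8)
  (31/6, 0)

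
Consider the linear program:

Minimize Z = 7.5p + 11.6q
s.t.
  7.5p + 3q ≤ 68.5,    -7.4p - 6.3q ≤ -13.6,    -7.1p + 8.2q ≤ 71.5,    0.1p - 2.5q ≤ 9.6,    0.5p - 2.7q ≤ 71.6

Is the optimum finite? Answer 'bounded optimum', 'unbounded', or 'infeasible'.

Feasible corners and Z = 7.5p + 11.6q:
  (868/207, 5113/414) → Z = 180827/1035
  (4001/381, -1303/381) → Z = 148927/3810
  (-33893/10541, 62566/10541) → Z = 4715681/105410
  (9448/1913, -6968/1913) → Z = -49844/9565
The feasible region has finitely many vertices and no improving ray; the minimum is -49844/9565 at (9448/1913, -6968/1913).

bounded optimum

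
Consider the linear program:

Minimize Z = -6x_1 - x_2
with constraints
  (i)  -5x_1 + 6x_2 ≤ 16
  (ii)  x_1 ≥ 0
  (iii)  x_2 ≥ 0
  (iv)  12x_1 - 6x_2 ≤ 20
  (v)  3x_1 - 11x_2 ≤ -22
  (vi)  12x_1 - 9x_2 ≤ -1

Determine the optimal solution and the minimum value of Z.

Extreme points and Z = -6x_1 - x_2:
  (0, 8/3) → Z = -8/3
  (46/9, 187/27) → Z = -1015/27
  (0, 2) → Z = -2
  (187/105, 87/35) → Z = -461/35

The optimum lies where -5x_1 + 6x_2 = 16 and 12x_1 - 9x_2 = -1.
Solving simultaneously gives x_1 = 46/9, x_2 = 187/27.

x_1 = 46/9, x_2 = 187/27, minimum Z = -1015/27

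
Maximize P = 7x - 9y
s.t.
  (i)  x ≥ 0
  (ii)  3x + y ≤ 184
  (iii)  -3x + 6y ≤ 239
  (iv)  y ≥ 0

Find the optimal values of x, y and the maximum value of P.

x = 184/3, y = 0, maximum P = 1288/3

Extreme points and P = 7x - 9y:
  (0, 239/6) → P = -717/2
  (0, 0) → P = 0
  (865/21, 423/7) → P = -5366/21
  (184/3, 0) → P = 1288/3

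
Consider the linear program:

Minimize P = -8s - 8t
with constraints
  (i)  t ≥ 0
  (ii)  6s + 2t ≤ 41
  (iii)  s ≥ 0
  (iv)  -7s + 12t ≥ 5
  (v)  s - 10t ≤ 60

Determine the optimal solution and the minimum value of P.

s = 0, t = 41/2, minimum P = -164

Corner points and P = -8s - 8t:
  (0, 41/2) → P = -164
  (241/43, 317/86) → P = -3196/43
  (0, 5/12) → P = -10/3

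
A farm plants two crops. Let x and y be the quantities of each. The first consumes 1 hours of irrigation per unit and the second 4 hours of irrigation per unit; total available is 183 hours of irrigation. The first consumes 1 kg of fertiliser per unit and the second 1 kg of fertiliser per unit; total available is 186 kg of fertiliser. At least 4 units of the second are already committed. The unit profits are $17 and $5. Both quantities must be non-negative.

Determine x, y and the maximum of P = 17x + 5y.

x = 167, y = 4, maximum P = 2859

Corner points and P = 17x + 5y:
  (0, 183/4) → P = 915/4
  (0, 4) → P = 20
  (167, 4) → P = 2859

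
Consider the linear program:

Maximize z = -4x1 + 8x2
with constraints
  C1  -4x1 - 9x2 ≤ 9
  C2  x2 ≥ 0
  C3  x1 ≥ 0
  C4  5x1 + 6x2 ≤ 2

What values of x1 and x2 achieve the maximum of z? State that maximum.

Vertices and z = -4x1 + 8x2:
  (0, 0) → z = 0
  (2/5, 0) → z = -8/5
  (0, 1/3) → z = 8/3

The optimum lies where x1 = 0 and 5x1 + 6x2 = 2.
Solving simultaneously gives x1 = 0, x2 = 1/3.

x1 = 0, x2 = 1/3, maximum z = 8/3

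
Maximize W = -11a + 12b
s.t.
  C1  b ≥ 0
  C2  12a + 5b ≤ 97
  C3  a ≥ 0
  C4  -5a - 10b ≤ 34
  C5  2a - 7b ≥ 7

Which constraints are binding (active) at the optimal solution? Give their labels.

Corner points and W = -11a + 12b:
  (97/12, 0) → W = -1067/12
  (7/2, 0) → W = -77/2
  (357/47, 55/47) → W = -3267/47

The maximum is at (7/2, 0). Substituting into each constraint, equality holds for C1 and C5; the remaining constraints have slack.

C1 and C5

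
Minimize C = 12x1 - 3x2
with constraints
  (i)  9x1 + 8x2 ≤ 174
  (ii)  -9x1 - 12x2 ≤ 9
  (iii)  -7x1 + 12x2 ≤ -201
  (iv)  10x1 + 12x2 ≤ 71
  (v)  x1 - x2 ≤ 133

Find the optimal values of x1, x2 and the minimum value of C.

x1 = 12, x2 = -39/4, minimum C = 693/4

At the optimal vertex, -9x1 - 12x2 = 9 and -7x1 + 12x2 = -201.
Solving simultaneously gives x1 = 12, x2 = -39/4.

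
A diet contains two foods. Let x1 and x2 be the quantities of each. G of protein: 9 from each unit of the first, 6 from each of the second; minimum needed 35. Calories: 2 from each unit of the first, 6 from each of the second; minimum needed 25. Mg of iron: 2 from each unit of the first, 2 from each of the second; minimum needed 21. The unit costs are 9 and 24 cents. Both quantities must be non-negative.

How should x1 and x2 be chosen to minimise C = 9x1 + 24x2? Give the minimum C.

x1 = 19/2, x2 = 1, minimum C = 219/2

Vertices and C = 9x1 + 24x2:
  (0, 21/2) → C = 252
  (25/2, 0) → C = 225/2
  (19/2, 1) → C = 219/2
The feasible region is unbounded (it extends along (0, 1), (1, 0)), but C strictly increases along every unbounded feasible direction, so there is no improving ray and the minimum is attained at a vertex.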